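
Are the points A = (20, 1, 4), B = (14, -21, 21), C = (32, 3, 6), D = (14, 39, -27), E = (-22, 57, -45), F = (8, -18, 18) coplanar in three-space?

The plane through A, B, C has normal n = AB × AC = (-78, 216, 252) and equation n·P = -336.
Checking the remaining points: n·D = 528, n·E = 2688, n·F = 24.
Since n·D = 528 ≠ -336, D is off the plane and the points are not all coplanar.

No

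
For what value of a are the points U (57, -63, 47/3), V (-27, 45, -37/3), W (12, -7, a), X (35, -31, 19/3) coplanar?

The points are coplanar iff UV · (UW × UX) = 0.
Expanding, this is linear in a: (312)a + (-520) = 0.
So a = 5/3.

5/3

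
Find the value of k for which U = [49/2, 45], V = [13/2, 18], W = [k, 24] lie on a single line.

21/2

Collinearity: (W − U) must be parallel to (V − U) = (-18, -27).
Cross-multiplying the components: (k − 49/2)·(-27) = (-21)·(-18).
Solving gives k = 21/2.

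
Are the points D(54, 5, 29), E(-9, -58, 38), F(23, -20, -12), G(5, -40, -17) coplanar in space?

A normal to the plane through D, E, F is n = DE × DF = (2808, -2862, -378).
The plane has equation n·P = 126360. For G: n·G = 134946.
134946 ≠ 126360, so G is off the plane.

No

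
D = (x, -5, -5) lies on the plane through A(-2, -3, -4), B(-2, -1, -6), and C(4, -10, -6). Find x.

0

A normal to the plane is n = AB × AC = (-18, -12, -12).
D lies in the plane iff n · AD = 0.
This gives (-18)x + (0) = 0, so x = 0.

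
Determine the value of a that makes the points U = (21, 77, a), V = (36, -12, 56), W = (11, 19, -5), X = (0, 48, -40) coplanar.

Coplanarity ⇔ det[UV; UW; UX] = 0.
Expanding, this is linear in a: (384)a + (6912) = 0.
So a = -18.

-18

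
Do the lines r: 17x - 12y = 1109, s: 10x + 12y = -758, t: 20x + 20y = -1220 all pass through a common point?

Intersecting r and s: solving the 2×2 system gives (x, y) = (13, -74).
Substitute into t: (20)(13) + (20)(-74) = -1220.
This equals -1220, so (13, -74) lies on all three lines and they are concurrent.

Yes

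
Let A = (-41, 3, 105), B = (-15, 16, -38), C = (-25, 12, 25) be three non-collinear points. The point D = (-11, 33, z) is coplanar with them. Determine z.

Coplanarity requires AB · (AC × AD) = 0.
AB = (26, 13, -143), AC = (16, 9, -80); the triple product is linear in z with coefficient 26 and constant term -1560.
Setting it to zero: z = 60.

60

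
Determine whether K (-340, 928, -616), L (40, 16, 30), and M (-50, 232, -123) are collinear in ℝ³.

KL = (380, -912, 646), KM = (290, -696, 493).
Each component of KM is 29/38 times the corresponding component of KL, so KM = 29/38·KL and the points are collinear.

Yes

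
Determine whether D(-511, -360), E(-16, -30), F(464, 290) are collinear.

DE = (495, 330), DF = (975, 650).
Checking proportionality: DF = 65/33·DE, so the vectors are parallel and the points are collinear.

Yes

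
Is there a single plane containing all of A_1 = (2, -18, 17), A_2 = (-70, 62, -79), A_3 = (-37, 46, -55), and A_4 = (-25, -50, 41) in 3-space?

Yes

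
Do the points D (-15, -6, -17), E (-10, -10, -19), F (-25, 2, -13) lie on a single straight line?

Yes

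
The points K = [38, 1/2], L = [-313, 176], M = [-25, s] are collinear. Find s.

Collinearity: (M − K) must be parallel to (L − K) = (-351, 351/2).
Cross-multiplying the components: (s − 1/2)·(-351) = (-63)·(351/2).
Solving gives s = 32.

32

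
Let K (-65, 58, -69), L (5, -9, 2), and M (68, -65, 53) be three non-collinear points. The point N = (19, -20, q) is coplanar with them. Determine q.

9

The plane through K, L, M has equation 559x + 903y + 301z = -4730.
Substituting N: (301)q + (-7439) = -4730, so q = 9.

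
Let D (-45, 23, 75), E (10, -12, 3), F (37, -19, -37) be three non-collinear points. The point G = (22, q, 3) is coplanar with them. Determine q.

-54

Coplanarity requires DE · (DF × DG) = 0.
DE = (55, -35, -72), DF = (82, -42, -112); the triple product is linear in q with coefficient 256 and constant term 13824.
Setting it to zero: q = -54.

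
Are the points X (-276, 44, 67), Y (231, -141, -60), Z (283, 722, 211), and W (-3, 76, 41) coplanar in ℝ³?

Yes

With X as base: XY = (507, -185, -127), XZ = (559, 678, 144), XW = (273, 32, -26).
XZ × XW = (-22236, 53846, -167206).
XY · (XZ × XW) = 0.
The scalar triple product vanishes, so the four points are coplanar.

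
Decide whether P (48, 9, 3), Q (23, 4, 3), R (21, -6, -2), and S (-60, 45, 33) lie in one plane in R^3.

A normal to the plane through P, Q, R is n = PQ × PR = (25, -125, 240).
The plane has equation n·X = 795. For S: n·S = 795.
Equal, so S lies in the plane and all four are coplanar.

Yes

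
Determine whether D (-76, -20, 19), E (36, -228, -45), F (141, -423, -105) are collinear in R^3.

DE = (112, -208, -64), DF = (217, -403, -124).
DE × DF = (0, 0, 0).
The cross product vanishes, so the three points are collinear.

Yes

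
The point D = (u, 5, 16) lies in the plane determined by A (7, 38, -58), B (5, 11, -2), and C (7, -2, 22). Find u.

The plane through A, B, C has equation 80x + 160y + 80z = 2000.
Substituting D: (80)u + (2080) = 2000, so u = -1.

-1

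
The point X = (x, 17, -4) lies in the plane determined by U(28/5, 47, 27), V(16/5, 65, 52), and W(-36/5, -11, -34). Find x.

The plane through U, V, W has equation 352x − (2332/5)y + (1848/5)z = -49852/5.
Substituting X: (352)x + (-47036/5) = -49852/5, so x = -8/5.

-8/5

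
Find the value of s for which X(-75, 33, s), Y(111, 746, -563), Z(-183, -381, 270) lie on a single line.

-36

Collinearity requires XY × XZ = 0; each component is linear in s.
The x-component gives (-1127)s + (-40572) = 0, so s = -36.
The remaining components then also vanish.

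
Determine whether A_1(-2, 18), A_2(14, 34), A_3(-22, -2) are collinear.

Yes

A_1A_2 = (16, 16), A_1A_3 = (-20, -20).
Twice the signed area of △A_1A_2A_3 is (16)(-20) − (16)(-20) = 0.
The triangle is degenerate (zero area), so the points are collinear.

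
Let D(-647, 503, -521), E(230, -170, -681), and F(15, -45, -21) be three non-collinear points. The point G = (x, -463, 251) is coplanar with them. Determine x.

529

The plane through D, E, F has equation −424180x − 544420y − 35070z = 18872670.
Substituting G: (-424180)x + (243263890) = 18872670, so x = 529.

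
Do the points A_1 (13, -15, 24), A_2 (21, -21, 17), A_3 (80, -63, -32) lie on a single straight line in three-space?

No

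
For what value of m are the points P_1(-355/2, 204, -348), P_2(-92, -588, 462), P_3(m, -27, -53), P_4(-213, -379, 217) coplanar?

Coplanarity ⇔ det[P_1P_2; P_1P_3; P_1P_4] = 0.
Expanding, this is linear in m: (-24750)m + (804375) = 0.
So m = 65/2.

65/2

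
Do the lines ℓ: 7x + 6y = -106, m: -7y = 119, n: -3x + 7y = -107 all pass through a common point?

No

Intersecting ℓ and m: solving the 2×2 system gives (x, y) = (-4/7, -17).
Substitute into n: (-3)(-4/7) + (7)(-17) = -821/7.
But n requires -107 ≠ -821/7, so the three lines have no common point.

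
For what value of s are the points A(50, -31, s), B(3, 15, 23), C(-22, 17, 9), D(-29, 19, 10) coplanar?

-95

The points are coplanar iff AB · (AC × AD) = 0.
Expanding, this is linear in s: (36)s + (3420) = 0.
So s = -95.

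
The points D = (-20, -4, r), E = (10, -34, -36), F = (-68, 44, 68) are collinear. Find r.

4

Direction EF = (-78, 78, 104). From the x-coordinate of D, the parameter along the line is τ = (-20 − 10)/(-78) = 5/13.
Then r = (-36) + 5/13·(104) = 4.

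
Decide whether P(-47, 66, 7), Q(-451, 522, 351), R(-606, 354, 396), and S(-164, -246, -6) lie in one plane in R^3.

Yes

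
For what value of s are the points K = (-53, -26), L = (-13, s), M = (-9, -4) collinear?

-6

The three points are collinear iff det[KL; KM] = 0.
This determinant is linear in s: (-44)s + (-264) = 0, so s = -6.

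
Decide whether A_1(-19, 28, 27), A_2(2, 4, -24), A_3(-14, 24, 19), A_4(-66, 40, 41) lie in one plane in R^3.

A normal to the plane through A_1, A_2, A_3 is n = A_1A_2 × A_1A_3 = (-12, -87, 36).
The plane has equation n·P = -1236. For A_4: n·A_4 = -1212.
-1212 ≠ -1236, so A_4 is off the plane.

No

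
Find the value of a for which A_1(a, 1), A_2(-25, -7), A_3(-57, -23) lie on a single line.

-9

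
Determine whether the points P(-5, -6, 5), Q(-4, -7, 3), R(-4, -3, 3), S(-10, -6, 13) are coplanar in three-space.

No

A normal to the plane through P, Q, R is n = PQ × PR = (8, 0, 4).
The plane has equation n·X = -20. For S: n·S = -28.
-28 ≠ -20, so S is off the plane.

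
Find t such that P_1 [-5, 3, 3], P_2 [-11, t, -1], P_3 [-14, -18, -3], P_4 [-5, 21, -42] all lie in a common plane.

The points are coplanar iff P_1P_2 · (P_1P_3 × P_1P_4) = 0.
Expanding, this is linear in t: (-405)t + (-4455) = 0.
So t = -11.

-11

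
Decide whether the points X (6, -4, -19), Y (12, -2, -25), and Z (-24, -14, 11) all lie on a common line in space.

Yes

XY = (6, 2, -6), XZ = (-30, -10, 30).
Each component of XZ is -5 times the corresponding component of XY, so XZ = -5·XY and the points are collinear.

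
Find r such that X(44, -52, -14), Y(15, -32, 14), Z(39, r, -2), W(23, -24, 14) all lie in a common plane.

Normal to plane XYW: n = (-224, 224, -392); plane equation n·P = -16016.
Requiring n·Z = -16016: (224)r + (-7952) = -16016.
So r = -36.

-36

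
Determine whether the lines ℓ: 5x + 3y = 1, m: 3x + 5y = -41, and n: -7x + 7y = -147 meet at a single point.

Yes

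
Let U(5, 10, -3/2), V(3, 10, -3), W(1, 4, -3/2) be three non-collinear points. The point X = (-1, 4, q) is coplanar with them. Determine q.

-3

The plane through U, V, W has equation −9x + 6y + 12z = -3.
Substituting X: (12)q + (33) = -3, so q = -3.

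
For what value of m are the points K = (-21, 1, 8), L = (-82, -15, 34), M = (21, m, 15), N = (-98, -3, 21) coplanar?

-25/3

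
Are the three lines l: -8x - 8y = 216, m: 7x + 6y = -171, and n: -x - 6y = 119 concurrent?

Intersecting l and m: solving the 2×2 system gives (x, y) = (-9, -18).
Substitute into n: (-1)(-9) + (-6)(-18) = 117.
But n requires 119 ≠ 117, so the three lines have no common point.

No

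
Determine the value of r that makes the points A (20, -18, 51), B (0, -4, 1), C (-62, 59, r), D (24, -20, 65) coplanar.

Normal to plane ABD: n = (96, 80, -16); plane equation n·P = -336.
Requiring n·C = -336: (-16)r + (-1232) = -336.
So r = -56.

-56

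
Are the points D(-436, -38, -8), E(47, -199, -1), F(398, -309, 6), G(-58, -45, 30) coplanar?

A normal to the plane through D, E, F is n = DE × DF = (-357, -924, 3381).
The plane has equation n·P = 163716. For G: n·G = 163716.
Equal, so G lies in the plane and all four are coplanar.

Yes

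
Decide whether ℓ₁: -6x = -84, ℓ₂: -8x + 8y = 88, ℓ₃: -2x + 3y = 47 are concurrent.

Yes

The three lines meet at one point iff the augmented coefficient matrix [aᵢ bᵢ cᵢ] has rank < 3, i.e. its determinant vanishes.
Here the determinant is 0.
It vanishes, so the lines are concurrent at (14, 25).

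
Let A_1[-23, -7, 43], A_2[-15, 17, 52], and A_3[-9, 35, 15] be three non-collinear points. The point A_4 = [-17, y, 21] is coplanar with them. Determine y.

Coplanarity requires A_1A_2 · (A_1A_3 × A_1A_4) = 0.
A_1A_2 = (8, 24, 9), A_1A_3 = (14, 42, -28); the triple product is linear in y with coefficient 350 and constant term -3850.
Setting it to zero: y = 11.

11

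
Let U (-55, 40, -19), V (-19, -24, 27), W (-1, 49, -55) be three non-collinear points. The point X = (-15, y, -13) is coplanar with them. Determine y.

The plane through U, V, W has equation 1890x + 3780y + 3780z = -24570.
Substituting X: (3780)y + (-77490) = -24570, so y = 14.

14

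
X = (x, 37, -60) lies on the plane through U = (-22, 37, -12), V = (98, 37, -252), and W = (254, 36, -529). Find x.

2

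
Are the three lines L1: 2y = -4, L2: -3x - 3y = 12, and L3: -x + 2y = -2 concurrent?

Intersecting L1 and L2: solving the 2×2 system gives (x, y) = (-2, -2).
Substitute into L3: (-1)(-2) + (2)(-2) = -2.
This equals -2, so (-2, -2) lies on all three lines and they are concurrent.

Yes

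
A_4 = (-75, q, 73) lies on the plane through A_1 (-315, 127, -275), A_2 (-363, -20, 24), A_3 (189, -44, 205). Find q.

-11

The plane through A_1, A_2, A_3 has equation −19431x + 173736y + 82296z = 5553837.
Substituting A_4: (173736)q + (7464933) = 5553837, so q = -11.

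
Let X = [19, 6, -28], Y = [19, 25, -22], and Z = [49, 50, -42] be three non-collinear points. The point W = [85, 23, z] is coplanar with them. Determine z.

-84

Coplanarity requires XY · (XZ × XW) = 0.
XY = (0, 19, 6), XZ = (30, 44, -14); the triple product is linear in z with coefficient -570 and constant term -47880.
Setting it to zero: z = -84.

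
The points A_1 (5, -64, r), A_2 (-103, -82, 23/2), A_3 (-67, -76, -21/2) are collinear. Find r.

-109/2

Direction A_2A_3 = (36, 6, -22). From the x-coordinate of A_1, the parameter along the line is τ = (5 − (-103))/36 = 3.
Then r = 23/2 + 3·(-22) = -109/2.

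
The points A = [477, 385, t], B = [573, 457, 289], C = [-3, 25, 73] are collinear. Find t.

Direction BC = (-576, -432, -216). From the x-coordinate of A, the parameter along the line is τ = (477 − 573)/(-576) = 1/6.
Then t = 289 + 1/6·(-216) = 253.

253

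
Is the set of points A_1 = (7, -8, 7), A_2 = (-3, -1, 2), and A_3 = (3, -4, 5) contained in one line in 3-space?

No

A_1A_2 = (-10, 7, -5), A_1A_3 = (-4, 4, -2).
A_1A_2 × A_1A_3 = (6, 0, -12).
The cross product is nonzero, so the points do not lie on one line.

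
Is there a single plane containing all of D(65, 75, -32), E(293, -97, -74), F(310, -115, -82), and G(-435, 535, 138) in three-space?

Yes

The four points are coplanar iff the 3×3 determinant with rows DE, DF, DG is zero.
Rows: (228, -172, -42), (245, -190, -50), (-500, 460, 170).
Expanding along the first row: (228)(-9300) − (-172)(16650) + (-42)(17700) = 0.
Zero determinant ⇒ coplanar.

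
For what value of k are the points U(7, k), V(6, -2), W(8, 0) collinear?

The three points are collinear iff det[UV; UW] = 0.
This determinant is linear in k: (2)k + (2) = 0, so k = -1.

-1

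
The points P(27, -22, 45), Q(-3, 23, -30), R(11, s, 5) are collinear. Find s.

2

Direction PQ = (-30, 45, -75). From the x-coordinate of R, the parameter along the line is τ = (11 − 27)/(-30) = 8/15.
Then s = (-22) + 8/15·(45) = 2.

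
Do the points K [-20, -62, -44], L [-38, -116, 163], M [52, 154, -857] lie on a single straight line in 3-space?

KL = (-18, -54, 207), KM = (72, 216, -813).
KL × KM = (-810, 270, 0).
The cross product is nonzero, so the points do not lie on one line.

No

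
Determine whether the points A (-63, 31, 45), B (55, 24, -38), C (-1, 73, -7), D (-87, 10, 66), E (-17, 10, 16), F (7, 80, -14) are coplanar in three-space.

Yes

The plane through A, B, C has normal n = AB × AC = (3850, 990, 5390) and equation n·P = 30690.
Checking the remaining points: n·D = 30690, n·E = 30690, n·F = 30690.
All equal 30690, so all 6 points lie in one plane.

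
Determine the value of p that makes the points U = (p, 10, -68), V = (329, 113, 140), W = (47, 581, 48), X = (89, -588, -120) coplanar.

Coplanarity ⇔ det[UV; UW; UX] = 0.
Expanding, this is linear in p: (186172)p + (-2047892) = 0.
So p = 11.

11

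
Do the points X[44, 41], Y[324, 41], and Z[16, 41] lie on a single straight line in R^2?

Yes

XY = (280, 0), XZ = (-28, 0).
Checking proportionality: XZ = -1/10·XY, so the vectors are parallel and the points are collinear.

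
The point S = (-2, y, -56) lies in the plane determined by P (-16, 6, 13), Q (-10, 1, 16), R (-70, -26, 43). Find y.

97

Coplanarity requires PQ · (PR × PS) = 0.
PQ = (6, -5, 3), PR = (-54, -32, 30); the triple product is linear in y with coefficient -342 and constant term 33174.
Setting it to zero: y = 97.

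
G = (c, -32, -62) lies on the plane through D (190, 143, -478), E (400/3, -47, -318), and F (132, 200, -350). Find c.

70/3

The plane through D, E, F has equation −33440x − (6080/3)y − 14250z = 504260/3.
Substituting G: (-33440)c + (2845060/3) = 504260/3, so c = 70/3.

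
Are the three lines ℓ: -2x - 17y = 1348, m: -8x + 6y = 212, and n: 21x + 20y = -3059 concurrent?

Lines aᵢx + bᵢy = cᵢ with pairwise distinct directions are concurrent exactly when det[aᵢ bᵢ cᵢ] = 0.
Here the determinant is 0.
It vanishes, so the lines are concurrent at (-79, -70).

Yes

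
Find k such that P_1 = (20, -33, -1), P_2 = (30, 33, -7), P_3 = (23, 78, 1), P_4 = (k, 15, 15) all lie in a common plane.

4

Normal to plane P_1P_2P_3: n = (798, -38, 912); plane equation n·P = 16302.
Requiring n·P_4 = 16302: (798)k + (13110) = 16302.
So k = 4.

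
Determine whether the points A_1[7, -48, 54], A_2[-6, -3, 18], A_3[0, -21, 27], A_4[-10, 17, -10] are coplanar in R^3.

The four points are coplanar iff the 3×3 determinant with rows A_1A_2, A_1A_3, A_1A_4 is zero.
Rows: (-13, 45, -36), (-7, 27, -27), (-17, 65, -64).
Expanding along the first row: (-13)(27) − (45)(-11) + (-36)(4) = 0.
Zero determinant ⇒ coplanar.

Yes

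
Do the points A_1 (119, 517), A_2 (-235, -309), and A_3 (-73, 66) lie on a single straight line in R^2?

No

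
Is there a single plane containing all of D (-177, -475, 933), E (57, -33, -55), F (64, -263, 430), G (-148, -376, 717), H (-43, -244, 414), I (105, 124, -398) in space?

Yes

The plane through D, E, F has normal n = DE × DF = (-12870, -120406, -56914) and equation n·P = 6370078.
Checking the remaining points: n·G = 6370078, n·H = 6370078, n·I = 6370078.
All equal 6370078, so all 6 points lie in one plane.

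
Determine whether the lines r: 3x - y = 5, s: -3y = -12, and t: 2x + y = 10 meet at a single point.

Yes

The three lines meet at one point iff the augmented coefficient matrix [aᵢ bᵢ cᵢ] has rank < 3, i.e. its determinant vanishes.
Here the determinant is 0.
It vanishes, so the lines are concurrent at (3, 4).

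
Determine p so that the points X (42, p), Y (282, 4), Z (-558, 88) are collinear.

28

Collinearity: (X − Y) must be parallel to (Z − Y) = (-840, 84).
Cross-multiplying the components: (p − 4)·(-840) = (-240)·(84).
Solving gives p = 28.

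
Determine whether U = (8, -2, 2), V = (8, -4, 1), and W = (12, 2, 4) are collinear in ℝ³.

No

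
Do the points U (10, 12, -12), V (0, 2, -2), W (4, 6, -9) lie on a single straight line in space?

UV = (-10, -10, 10), UW = (-6, -6, 3).
UV × UW = (30, -30, 0).
The cross product is nonzero, so the points do not lie on one line.

No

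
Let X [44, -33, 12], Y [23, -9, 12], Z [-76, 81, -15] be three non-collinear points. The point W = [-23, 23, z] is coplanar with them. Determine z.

Coplanarity requires XY · (XZ × XW) = 0.
XY = (-21, 24, 0), XZ = (-120, 114, -27); the triple product is linear in z with coefficient 486 and constant term 5832.
Setting it to zero: z = -12.

-12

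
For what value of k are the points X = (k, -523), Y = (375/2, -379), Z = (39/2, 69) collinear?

483/2

Collinearity: (X − Y) must be parallel to (Z − Y) = (-168, 448).
Cross-multiplying the components: (k − 375/2)·(448) = (-144)·(-168).
Solving gives k = 483/2.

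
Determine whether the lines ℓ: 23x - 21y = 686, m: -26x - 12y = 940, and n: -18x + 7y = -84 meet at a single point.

Intersecting ℓ and m: solving the 2×2 system gives (x, y) = (-14, -48).
Substitute into n: (-18)(-14) + (7)(-48) = -84.
This equals -84, so (-14, -48) lies on all three lines and they are concurrent.

Yes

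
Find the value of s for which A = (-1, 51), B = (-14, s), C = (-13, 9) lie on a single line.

11/2

Collinearity: (B − A) must be parallel to (C − A) = (-12, -42).
Cross-multiplying the components: (s − 51)·(-12) = (-13)·(-42).
Solving gives s = 11/2.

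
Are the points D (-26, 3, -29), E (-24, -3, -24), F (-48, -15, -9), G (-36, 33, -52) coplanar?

A normal to the plane through D, E, F is n = DE × DF = (-30, -150, -168).
The plane has equation n·P = 5202. For G: n·G = 4866.
4866 ≠ 5202, so G is off the plane.

No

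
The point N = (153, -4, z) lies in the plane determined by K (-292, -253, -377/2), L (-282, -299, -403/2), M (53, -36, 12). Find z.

59

The plane through K, L, M has equation −6402x − 6490y + 18040z = 110814.
Substituting N: (18040)z + (-953546) = 110814, so z = 59.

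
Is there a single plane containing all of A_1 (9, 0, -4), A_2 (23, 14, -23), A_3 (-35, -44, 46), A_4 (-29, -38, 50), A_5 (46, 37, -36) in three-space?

Yes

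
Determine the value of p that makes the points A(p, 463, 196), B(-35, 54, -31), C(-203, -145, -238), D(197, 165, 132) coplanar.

-267

The points are coplanar iff AB · (AC × AD) = 0.
Expanding, this is linear in p: (9460)p + (2525820) = 0.
So p = -267.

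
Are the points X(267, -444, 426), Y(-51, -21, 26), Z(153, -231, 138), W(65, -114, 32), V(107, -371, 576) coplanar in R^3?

No

The plane through X, Y, Z has normal n = XY × XZ = (-36624, -45984, -19512) and equation n·P = 2326176.
Checking the remaining points: n·W = 2237232, n·V = 1902384.
Since n·W = 2237232 ≠ 2326176, W is off the plane and the points are not all coplanar.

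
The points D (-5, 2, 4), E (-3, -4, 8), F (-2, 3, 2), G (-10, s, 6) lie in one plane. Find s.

2

Coplanarity ⇔ det[DE; DF; DG] = 0.
Expanding, this is linear in s: (16)s + (-32) = 0.
So s = 2.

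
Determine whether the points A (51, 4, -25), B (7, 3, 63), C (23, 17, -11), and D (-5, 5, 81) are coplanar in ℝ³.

A normal to the plane through A, B, C is n = AB × AC = (-1158, -1848, -600).
The plane has equation n·P = -51450. For D: n·D = -52050.
-52050 ≠ -51450, so D is off the plane.

No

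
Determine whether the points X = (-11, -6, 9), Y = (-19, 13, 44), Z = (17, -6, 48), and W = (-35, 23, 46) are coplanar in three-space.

A normal to the plane through X, Y, Z is n = XY × XZ = (741, 1292, -532).
The plane has equation n·P = -20691. For W: n·W = -20691.
Equal, so W lies in the plane and all four are coplanar.

Yes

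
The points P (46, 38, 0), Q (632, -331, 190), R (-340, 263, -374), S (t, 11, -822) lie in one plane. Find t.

-4

Coplanarity ⇔ det[PQ; PR; PS] = 0.
Expanding, this is linear in t: (95256)t + (381024) = 0.
So t = -4.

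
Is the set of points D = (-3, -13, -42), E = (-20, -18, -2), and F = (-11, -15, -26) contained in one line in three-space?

No

DE = (-17, -5, 40), DF = (-8, -2, 16).
Comparing components 3 and 1: (40)(-8) − (-17)(16) = -48 ≠ 0, so DE and DF are not parallel and the points are not collinear.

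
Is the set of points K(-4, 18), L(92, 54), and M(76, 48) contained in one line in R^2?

KL = (96, 36), KM = (80, 30).
Twice the signed area of △KLM is (96)(30) − (36)(80) = 0.
The triangle is degenerate (zero area), so the points are collinear.

Yes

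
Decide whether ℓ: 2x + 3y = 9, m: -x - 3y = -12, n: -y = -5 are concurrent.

Yes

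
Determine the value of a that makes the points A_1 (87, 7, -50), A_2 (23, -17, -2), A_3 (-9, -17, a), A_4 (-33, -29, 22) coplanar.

Normal to plane A_1A_2A_4: n = (0, -1152, -576); plane equation n·P = 20736.
Requiring n·A_3 = 20736: (-576)a + (19584) = 20736.
So a = -2.

-2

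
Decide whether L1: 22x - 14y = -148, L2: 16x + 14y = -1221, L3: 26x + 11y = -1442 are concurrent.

Intersecting L1 and L2: solving the 2×2 system gives (x, y) = (-1369/38, -12247/266).
Substitute into L3: (26)(-1369/38) + (11)(-12247/266) = -383875/266.
But L3 requires -1442 ≠ -383875/266, so the three lines have no common point.

No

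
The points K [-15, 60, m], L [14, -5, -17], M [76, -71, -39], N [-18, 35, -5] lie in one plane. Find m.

-3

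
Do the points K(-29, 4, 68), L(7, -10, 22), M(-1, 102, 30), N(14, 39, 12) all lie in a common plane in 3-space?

With K as base: KL = (36, -14, -46), KM = (28, 98, -38), KN = (43, 35, -56).
KM × KN = (-4158, -66, -3234).
KL · (KM × KN) = 0.
The scalar triple product vanishes, so the four points are coplanar.

Yes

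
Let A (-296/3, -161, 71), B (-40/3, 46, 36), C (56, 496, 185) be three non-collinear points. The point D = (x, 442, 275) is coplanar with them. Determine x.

The plane through A, B, C has equation 46593x − (45424/3)y + 24048z = -1356040/3.
Substituting D: (46593)x + (-237808/3) = -1356040/3, so x = -8.

-8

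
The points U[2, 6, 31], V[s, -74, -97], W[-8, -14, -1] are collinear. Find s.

-38

Collinearity requires UV × UW = 0; each component is linear in s.
The y-component gives (32)s + (1216) = 0, so s = -38.
The remaining components then also vanish.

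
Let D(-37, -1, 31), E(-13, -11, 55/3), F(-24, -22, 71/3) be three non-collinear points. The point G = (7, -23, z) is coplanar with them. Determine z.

Coplanarity requires DE · (DF × DG) = 0.
DE = (24, -10, -38/3), DF = (13, -21, -22/3); the triple product is linear in z with coefficient -374 and constant term 8602/3.
Setting it to zero: z = 23/3.

23/3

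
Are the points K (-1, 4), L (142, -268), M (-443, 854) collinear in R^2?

KL = (143, -272), KM = (-442, 850).
det[KL; KM] = (143)(850) − (-272)(-442) = 1326.
The determinant is nonzero, so they are not collinear.

No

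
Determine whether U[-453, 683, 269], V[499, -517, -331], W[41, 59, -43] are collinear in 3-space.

No

UV = (952, -1200, -600), UW = (494, -624, -312).
UV × UW = (0, 624, -1248).
The cross product is nonzero, so the points do not lie on one line.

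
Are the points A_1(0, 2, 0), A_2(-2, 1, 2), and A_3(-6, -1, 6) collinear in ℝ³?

Yes

A_1A_2 = (-2, -1, 2), A_1A_3 = (-6, -3, 6).
A_1A_2 × A_1A_3 = (0, 0, 0).
The cross product vanishes, so the three points are collinear.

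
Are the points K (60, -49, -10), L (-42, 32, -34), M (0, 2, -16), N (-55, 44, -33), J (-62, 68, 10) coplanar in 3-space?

The plane through K, L, M has normal n = KL × KM = (738, 828, -342) and equation n·P = 7128.
Checking the remaining points: n·N = 7128, n·J = 7128.
All equal 7128, so all 5 points lie in one plane.

Yes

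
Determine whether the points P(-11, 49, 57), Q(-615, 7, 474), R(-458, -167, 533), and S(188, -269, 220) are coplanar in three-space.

Yes

With P as base: PQ = (-604, -42, 417), PR = (-447, -216, 476), PS = (199, -318, 163).
PR × PS = (116160, 167585, 185130).
PQ · (PR × PS) = 0.
The scalar triple product vanishes, so the four points are coplanar.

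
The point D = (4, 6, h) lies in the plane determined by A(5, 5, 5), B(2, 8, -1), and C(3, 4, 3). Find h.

A normal to the plane is n = AB × AC = (-12, 6, 9).
D lies in the plane iff n · AD = 0.
This gives (9)h + (-27) = 0, so h = 3.

3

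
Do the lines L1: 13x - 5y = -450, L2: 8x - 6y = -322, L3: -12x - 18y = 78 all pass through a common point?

No

Lines aᵢx + bᵢy = cᵢ with pairwise distinct directions are concurrent exactly when det[aᵢ bᵢ cᵢ] = 0.
Here the determinant is -432.
Nonzero, so no common point exists.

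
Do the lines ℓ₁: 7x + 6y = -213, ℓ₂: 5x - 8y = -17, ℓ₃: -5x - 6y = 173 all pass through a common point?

No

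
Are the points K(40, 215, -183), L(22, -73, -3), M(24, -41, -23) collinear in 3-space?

KL = (-18, -288, 180), KM = (-16, -256, 160).
Each component of KM is 8/9 times the corresponding component of KL, so KM = 8/9·KL and the points are collinear.

Yes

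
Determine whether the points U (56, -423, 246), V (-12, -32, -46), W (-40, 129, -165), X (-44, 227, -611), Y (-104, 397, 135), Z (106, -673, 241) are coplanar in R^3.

No

The plane through U, V, W has normal n = UV × UW = (483, 84, 0) and equation n·P = -8484.
Checking the remaining points: n·X = -2184, n·Y = -16884, n·Z = -5334.
Since n·X = -2184 ≠ -8484, X is off the plane and the points are not all coplanar.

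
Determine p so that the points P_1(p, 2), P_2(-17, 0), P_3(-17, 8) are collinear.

-17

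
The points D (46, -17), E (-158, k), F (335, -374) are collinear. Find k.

The three points are collinear iff det[DE; DF] = 0.
This determinant is linear in k: (-289)k + (67915) = 0, so k = 235.

235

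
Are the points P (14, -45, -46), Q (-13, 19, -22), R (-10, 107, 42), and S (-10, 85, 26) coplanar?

No

With P as base: PQ = (-27, 64, 24), PR = (-24, 152, 88), PS = (-24, 130, 72).
PR × PS = (-496, -384, 528).
PQ · (PR × PS) = 1488.
Since 1488 ≠ 0, the four points are not coplanar.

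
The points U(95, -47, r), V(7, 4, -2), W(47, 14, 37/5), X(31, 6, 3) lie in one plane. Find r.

7

The points are coplanar iff UV · (UW × UX) = 0.
Expanding, this is linear in r: (160)r + (-1120) = 0.
So r = 7.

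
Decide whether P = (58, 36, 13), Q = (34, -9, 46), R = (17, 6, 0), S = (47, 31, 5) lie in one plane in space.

Yes

With P as base: PQ = (-24, -45, 33), PR = (-41, -30, -13), PS = (-11, -5, -8).
PR × PS = (175, -185, -125).
PQ · (PR × PS) = 0.
The scalar triple product vanishes, so the four points are coplanar.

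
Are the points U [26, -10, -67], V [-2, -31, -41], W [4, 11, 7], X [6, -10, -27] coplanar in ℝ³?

A normal to the plane through U, V, W is n = UV × UW = (-2100, 1500, -1050).
The plane has equation n·P = 750. For X: n·X = 750.
Equal, so X lies in the plane and all four are coplanar.

Yes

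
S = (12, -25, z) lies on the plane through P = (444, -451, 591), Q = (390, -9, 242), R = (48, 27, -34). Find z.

-24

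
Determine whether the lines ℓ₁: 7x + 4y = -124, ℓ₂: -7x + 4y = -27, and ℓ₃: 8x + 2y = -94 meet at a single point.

No

Intersecting ℓ₁ and ℓ₂: solving the 2×2 system gives (x, y) = (-97/14, -151/8).
Substitute into ℓ₃: (8)(-97/14) + (2)(-151/8) = -2609/28.
But ℓ₃ requires -94 ≠ -2609/28, so the three lines have no common point.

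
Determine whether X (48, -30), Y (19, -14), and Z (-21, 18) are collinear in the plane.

XY = (-29, 16), XZ = (-69, 48).
det[XY; XZ] = (-29)(48) − (16)(-69) = -288.
The determinant is nonzero, so they are not collinear.

No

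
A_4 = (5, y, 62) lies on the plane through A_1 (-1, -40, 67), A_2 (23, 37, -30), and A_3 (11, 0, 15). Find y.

A normal to the plane is n = A_1A_2 × A_1A_3 = (-124, 84, 36).
A_4 lies in the plane iff n · A_1A_4 = 0.
This gives (84)y + (2436) = 0, so y = -29.

-29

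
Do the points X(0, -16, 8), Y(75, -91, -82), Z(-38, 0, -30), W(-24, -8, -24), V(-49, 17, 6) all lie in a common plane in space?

Yes

The plane through X, Y, Z has normal n = XY × XZ = (4290, 6270, -1650) and equation n·P = -113520.
Checking the remaining points: n·W = -113520, n·V = -113520.
All equal -113520, so all 5 points lie in one plane.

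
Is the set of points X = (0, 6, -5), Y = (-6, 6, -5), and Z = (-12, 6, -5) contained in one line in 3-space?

Yes

XY = (-6, 0, 0), XZ = (-12, 0, 0).
XY × XZ = (0, 0, 0).
The cross product vanishes, so the three points are collinear.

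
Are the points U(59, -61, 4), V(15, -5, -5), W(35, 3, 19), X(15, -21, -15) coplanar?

A normal to the plane through U, V, W is n = UV × UW = (1416, 876, -1472).
The plane has equation n·P = 24220. For X: n·X = 24924.
24924 ≠ 24220, so X is off the plane.

No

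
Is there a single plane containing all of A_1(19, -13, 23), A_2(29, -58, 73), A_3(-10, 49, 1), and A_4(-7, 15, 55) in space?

A normal to the plane through A_1, A_2, A_3 is n = A_1A_2 × A_1A_3 = (-2110, -1230, -685).
The plane has equation n·P = -39855. For A_4: n·A_4 = -41355.
-41355 ≠ -39855, so A_4 is off the plane.

No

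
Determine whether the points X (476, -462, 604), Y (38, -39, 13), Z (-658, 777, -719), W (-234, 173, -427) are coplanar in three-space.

The four points are coplanar iff the 3×3 determinant with rows XY, XZ, XW is zero.
Rows: (-438, 423, -591), (-1134, 1239, -1323), (-710, 635, -1031).
Expanding along the first row: (-438)(-437304) − (423)(229824) + (-591)(159600) = 0.
Zero determinant ⇒ coplanar.

Yes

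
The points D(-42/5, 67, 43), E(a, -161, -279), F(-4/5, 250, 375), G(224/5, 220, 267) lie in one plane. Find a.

-98

Coplanarity ⇔ det[DE; DF; DG] = 0.
Expanding, this is linear in a: (-9804)a + (-960792) = 0.
So a = -98.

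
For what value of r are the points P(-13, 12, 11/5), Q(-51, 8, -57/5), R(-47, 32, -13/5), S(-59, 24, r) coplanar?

-9

Coplanarity ⇔ det[PQ; PR; PS] = 0.
Expanding, this is linear in r: (-896)r + (-8064) = 0.
So r = -9.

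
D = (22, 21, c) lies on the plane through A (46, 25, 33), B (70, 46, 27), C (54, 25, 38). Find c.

Coplanarity requires AB · (AC × AD) = 0.
AB = (24, 21, -6), AC = (8, 0, 5); the triple product is linear in c with coefficient -168 and constant term 3696.
Setting it to zero: c = 22.

22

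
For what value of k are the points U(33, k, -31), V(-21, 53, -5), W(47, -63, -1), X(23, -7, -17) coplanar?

Coplanarity ⇔ det[UV; UW; UX] = 0.
Expanding, this is linear in k: (-992)k + (-8928) = 0.
So k = -9.

-9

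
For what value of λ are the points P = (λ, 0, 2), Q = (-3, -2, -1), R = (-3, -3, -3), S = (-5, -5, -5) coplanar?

The points are coplanar iff PQ · (PR × PS) = 0.
Expanding, this is linear in λ: (2)λ + (4) = 0.
So λ = -2.

-2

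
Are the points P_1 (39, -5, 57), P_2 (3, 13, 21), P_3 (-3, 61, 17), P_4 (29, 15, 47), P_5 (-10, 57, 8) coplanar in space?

No

The plane through P_1, P_2, P_3 has normal n = P_1P_2 × P_1P_3 = (1656, 72, -1620) and equation n·P = -28116.
Checking the remaining points: n·P_4 = -27036, n·P_5 = -25416.
Since n·P_4 = -27036 ≠ -28116, P_4 is off the plane and the points are not all coplanar.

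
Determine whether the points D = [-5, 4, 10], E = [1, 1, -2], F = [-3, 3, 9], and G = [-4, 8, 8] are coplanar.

With D as base: DE = (6, -3, -12), DF = (2, -1, -1), DG = (1, 4, -2).
DF × DG = (6, 3, 9).
DE · (DF × DG) = -81.
Since -81 ≠ 0, the four points are not coplanar.

No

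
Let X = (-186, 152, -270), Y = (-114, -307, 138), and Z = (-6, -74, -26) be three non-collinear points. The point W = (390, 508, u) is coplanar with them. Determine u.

The plane through X, Y, Z has equation −19788x + 55872y + 66348z = -5740848.
Substituting W: (66348)u + (20665656) = -5740848, so u = -398.

-398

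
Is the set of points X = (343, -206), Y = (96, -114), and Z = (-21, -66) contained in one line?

No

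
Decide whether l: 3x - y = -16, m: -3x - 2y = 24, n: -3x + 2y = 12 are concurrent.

No

The three lines meet at one point iff the augmented coefficient matrix [aᵢ bᵢ cᵢ] has rank < 3, i.e. its determinant vanishes.
Here the determinant is 12.
Nonzero, so no common point exists.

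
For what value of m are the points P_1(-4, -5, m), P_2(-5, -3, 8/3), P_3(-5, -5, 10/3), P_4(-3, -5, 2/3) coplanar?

2

The points are coplanar iff P_1P_2 · (P_1P_3 × P_1P_4) = 0.
Expanding, this is linear in m: (-4)m + (8) = 0.
So m = 2.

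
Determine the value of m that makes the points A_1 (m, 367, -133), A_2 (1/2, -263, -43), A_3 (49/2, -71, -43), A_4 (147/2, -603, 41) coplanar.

The points are coplanar iff A_1A_2 · (A_1A_3 × A_1A_4) = 0.
Expanding, this is linear in m: (-16128)m + (-717696) = 0.
So m = -89/2.

-89/2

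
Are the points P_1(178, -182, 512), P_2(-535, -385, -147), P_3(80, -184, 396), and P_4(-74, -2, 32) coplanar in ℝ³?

Yes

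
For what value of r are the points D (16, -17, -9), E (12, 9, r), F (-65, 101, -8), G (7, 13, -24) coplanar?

-27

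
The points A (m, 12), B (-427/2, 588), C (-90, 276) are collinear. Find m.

The three points are collinear iff det[AB; AC] = 0.
This determinant is linear in m: (312)m + (-4524) = 0, so m = 29/2.

29/2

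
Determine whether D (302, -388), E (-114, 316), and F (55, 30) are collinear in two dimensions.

Yes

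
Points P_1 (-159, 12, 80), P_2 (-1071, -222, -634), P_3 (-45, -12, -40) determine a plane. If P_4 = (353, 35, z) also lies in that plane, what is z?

55

The plane through P_1, P_2, P_3 has equation 10944x − 190836y + 48564z = -145008.
Substituting P_4: (48564)z + (-2816028) = -145008, so z = 55.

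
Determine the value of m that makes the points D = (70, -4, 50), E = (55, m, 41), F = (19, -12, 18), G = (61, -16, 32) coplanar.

-6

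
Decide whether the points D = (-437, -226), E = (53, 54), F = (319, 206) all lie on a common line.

Yes

DE = (490, 280), DF = (756, 432).
det[DE; DF] = (490)(432) − (280)(756) = 0.
The determinant is zero, so the points are collinear.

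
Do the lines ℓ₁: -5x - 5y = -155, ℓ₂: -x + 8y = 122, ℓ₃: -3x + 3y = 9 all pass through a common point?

Intersecting ℓ₁ and ℓ₂: solving the 2×2 system gives (x, y) = (14, 17).
Substitute into ℓ₃: (-3)(14) + (3)(17) = 9.
This equals 9, so (14, 17) lies on all three lines and they are concurrent.

Yes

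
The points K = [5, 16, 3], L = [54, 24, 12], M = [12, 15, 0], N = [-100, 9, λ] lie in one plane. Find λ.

4

Normal to plane KLM: n = (-15, 210, -105); plane equation n·P = 2970.
Requiring n·N = 2970: (-105)λ + (3390) = 2970.
So λ = 4.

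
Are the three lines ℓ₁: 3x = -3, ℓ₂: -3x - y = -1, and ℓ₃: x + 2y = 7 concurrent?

Yes

Lines aᵢx + bᵢy = cᵢ with pairwise distinct directions are concurrent exactly when det[aᵢ bᵢ cᵢ] = 0.
Here the determinant is 0.
It vanishes, so the lines are concurrent at (-1, 4).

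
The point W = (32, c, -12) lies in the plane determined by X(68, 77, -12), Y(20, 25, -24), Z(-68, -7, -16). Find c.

57

Coplanarity requires XY · (XZ × XW) = 0.
XY = (-48, -52, -12), XZ = (-136, -84, -4); the triple product is linear in c with coefficient 1440 and constant term -82080.
Setting it to zero: c = 57.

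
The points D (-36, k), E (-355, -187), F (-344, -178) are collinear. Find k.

Collinearity: (D − E) must be parallel to (F − E) = (11, 9).
Cross-multiplying the components: (k − (-187))·(11) = (319)·(9).
Solving gives k = 74.

74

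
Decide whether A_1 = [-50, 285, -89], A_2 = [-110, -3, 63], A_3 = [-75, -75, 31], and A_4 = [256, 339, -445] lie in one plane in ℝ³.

The four points are coplanar iff the 3×3 determinant with rows A_1A_2, A_1A_3, A_1A_4 is zero.
Rows: (-60, -288, 152), (-25, -360, 120), (306, 54, -356).
Expanding along the first row: (-60)(121680) − (-288)(-27820) + (152)(108810) = 1226160.
Nonzero ⇒ not coplanar.

No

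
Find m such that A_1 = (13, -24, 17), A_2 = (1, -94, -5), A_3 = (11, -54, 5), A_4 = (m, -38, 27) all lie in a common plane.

-7

Normal to plane A_1A_2A_3: n = (180, -100, 220); plane equation n·P = 8480.
Requiring n·A_4 = 8480: (180)m + (9740) = 8480.
So m = -7.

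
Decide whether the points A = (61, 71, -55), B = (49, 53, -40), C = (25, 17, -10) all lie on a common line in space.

AB = (-12, -18, 15), AC = (-36, -54, 45).
AB × AC = (0, 0, 0).
The cross product vanishes, so the three points are collinear.

Yes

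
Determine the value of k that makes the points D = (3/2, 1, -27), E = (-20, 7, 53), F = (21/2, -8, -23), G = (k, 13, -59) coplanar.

-11/2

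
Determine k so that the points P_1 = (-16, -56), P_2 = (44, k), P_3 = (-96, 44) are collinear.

-131

The three points are collinear iff det[P_1P_2; P_1P_3] = 0.
This determinant is linear in k: (80)k + (10480) = 0, so k = -131.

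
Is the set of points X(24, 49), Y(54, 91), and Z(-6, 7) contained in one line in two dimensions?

XY = (30, 42), XZ = (-30, -42).
Twice the signed area of △XYZ is (30)(-42) − (42)(-30) = 0.
The triangle is degenerate (zero area), so the points are collinear.

Yes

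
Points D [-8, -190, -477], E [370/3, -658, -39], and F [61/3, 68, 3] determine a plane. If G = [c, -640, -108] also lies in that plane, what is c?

Coplanarity requires DE · (DF × DG) = 0.
DE = (394/3, -468, 438), DF = (85/3, 258, 480); the triple product is linear in c with coefficient -337644 and constant term 37478484.
Setting it to zero: c = 111.

111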